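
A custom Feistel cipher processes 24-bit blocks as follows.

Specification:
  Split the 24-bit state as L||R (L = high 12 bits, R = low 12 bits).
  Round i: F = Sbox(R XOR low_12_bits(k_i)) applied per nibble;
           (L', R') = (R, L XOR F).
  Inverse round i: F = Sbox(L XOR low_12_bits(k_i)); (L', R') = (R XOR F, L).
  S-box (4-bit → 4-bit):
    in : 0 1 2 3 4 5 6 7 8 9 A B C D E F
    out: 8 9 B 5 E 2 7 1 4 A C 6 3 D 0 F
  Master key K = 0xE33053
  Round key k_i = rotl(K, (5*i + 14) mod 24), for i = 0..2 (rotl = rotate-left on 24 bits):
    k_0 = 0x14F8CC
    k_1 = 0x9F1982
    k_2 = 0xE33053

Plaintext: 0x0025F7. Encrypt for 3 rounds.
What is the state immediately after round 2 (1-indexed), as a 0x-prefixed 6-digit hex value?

0xD54B20

s_0 = plaintext = 0x0025F7
s_1 = Round(s_0, k_0) = 0x5F7D54
s_2 = Round(s_1, k_1) = 0xD54B20
s_3 = Round(s_2, k_2) = 0xB20B41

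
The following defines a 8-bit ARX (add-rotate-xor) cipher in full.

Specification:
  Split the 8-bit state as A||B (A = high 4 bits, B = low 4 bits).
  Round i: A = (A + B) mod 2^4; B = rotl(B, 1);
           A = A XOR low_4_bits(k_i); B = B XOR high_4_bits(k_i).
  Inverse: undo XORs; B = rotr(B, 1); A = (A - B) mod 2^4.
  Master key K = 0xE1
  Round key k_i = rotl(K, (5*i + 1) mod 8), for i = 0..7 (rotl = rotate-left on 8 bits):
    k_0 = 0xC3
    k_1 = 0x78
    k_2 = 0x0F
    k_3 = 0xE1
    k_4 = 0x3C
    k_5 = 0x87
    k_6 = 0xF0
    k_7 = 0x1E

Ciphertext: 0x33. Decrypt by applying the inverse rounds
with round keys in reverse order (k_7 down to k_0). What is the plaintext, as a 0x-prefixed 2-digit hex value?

0x13

s_0 = ciphertext = 0x33
s_1 = InvRound(s_0, k_7) = 0xC1
s_2 = InvRound(s_1, k_6) = 0x57
s_3 = InvRound(s_2, k_5) = 0x3F
s_4 = InvRound(s_3, k_4) = 0x96
s_5 = InvRound(s_4, k_3) = 0x44
s_6 = InvRound(s_5, k_2) = 0x92
s_7 = InvRound(s_6, k_1) = 0x7A
s_8 = InvRound(s_7, k_0) = 0x13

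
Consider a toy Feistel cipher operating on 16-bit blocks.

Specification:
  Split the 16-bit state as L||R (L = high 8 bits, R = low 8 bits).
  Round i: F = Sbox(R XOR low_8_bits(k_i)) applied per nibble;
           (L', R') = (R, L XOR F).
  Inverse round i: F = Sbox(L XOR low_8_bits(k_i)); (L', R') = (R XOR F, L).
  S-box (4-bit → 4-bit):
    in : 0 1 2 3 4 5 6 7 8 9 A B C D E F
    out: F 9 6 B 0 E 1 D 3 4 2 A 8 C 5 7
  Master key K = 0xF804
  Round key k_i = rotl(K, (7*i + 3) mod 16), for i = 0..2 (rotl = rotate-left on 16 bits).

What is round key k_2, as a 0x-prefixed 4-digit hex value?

K = 0xF804
k_0 = rotl(K, (7*0+3) mod 16) = rotl(K, 3) = 0xC027
k_1 = rotl(K, (7*1+3) mod 16) = rotl(K, 10) = 0x13E0
k_2 = rotl(K, (7*2+3) mod 16) = rotl(K, 1) = 0xF009

0xF009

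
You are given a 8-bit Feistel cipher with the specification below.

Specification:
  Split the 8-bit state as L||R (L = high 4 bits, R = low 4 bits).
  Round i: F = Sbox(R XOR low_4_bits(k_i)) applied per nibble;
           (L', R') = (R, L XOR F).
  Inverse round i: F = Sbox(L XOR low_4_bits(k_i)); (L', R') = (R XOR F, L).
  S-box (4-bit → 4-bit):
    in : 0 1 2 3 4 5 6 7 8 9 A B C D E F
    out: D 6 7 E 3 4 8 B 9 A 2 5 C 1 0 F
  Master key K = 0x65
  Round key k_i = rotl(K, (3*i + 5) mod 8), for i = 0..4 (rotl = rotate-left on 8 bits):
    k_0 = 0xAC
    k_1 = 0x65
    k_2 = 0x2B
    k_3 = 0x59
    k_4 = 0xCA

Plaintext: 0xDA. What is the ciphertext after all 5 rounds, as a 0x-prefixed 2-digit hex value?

s_0 = plaintext = 0xDA
s_1 = Round(s_0, k_0) = 0xA5
s_2 = Round(s_1, k_1) = 0x57
s_3 = Round(s_2, k_2) = 0x79
s_4 = Round(s_3, k_3) = 0x9A
s_5 = Round(s_4, k_4) = 0xA4

0xA4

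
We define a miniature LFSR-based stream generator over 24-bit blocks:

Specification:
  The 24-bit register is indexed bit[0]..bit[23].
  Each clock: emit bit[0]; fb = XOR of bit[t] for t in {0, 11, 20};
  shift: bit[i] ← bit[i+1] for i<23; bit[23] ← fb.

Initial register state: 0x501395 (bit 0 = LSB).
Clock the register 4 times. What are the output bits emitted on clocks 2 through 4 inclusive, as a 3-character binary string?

reg_0 = 0x501395
clock 1: out=1, reg = 0x2809CA
clock 2: out=0, reg = 0x9404E5
clock 3: out=1, reg = 0x4A0272
clock 4: out=0, reg = 0x250139

010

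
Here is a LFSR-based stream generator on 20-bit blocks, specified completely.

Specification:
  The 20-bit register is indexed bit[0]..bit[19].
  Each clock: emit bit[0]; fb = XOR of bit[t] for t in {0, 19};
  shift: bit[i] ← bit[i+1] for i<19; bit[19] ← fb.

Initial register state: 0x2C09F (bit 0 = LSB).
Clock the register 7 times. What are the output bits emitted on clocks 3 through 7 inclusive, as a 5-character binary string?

reg_0 = 0x2C09F
clock 1: out=1, reg = 0x9604F
clock 2: out=1, reg = 0x4B027
clock 3: out=1, reg = 0xA5813
clock 4: out=1, reg = 0x52C09
clock 5: out=1, reg = 0xA9604
clock 6: out=0, reg = 0xD4B02
clock 7: out=0, reg = 0xEA581

11100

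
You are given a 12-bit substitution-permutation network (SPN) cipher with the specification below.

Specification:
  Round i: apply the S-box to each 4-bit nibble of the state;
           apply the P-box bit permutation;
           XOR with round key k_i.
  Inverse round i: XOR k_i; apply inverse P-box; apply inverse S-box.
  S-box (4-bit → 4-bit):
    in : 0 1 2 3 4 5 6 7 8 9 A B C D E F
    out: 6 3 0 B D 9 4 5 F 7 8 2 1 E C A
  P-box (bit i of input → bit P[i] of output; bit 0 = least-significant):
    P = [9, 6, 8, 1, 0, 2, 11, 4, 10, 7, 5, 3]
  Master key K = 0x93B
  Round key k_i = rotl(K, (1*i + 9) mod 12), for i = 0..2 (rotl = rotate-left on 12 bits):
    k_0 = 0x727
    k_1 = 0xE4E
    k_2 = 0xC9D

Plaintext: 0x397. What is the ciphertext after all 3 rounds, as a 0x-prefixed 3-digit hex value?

0xF83

s_0 = plaintext = 0x397
s_1 = Round(s_0, k_0) = 0x8AA
s_2 = Round(s_1, k_1) = 0xAF4
s_3 = Round(s_2, k_2) = 0xF83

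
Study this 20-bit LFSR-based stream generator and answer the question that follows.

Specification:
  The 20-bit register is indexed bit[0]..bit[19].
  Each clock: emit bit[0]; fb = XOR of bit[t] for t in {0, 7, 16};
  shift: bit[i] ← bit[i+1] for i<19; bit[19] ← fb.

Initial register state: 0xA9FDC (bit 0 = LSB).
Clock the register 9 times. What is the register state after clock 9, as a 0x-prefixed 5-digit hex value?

0xBCD4F

reg_0 = 0xA9FDC
clock 1: out=0, reg = 0xD4FEE
clock 2: out=0, reg = 0x6A7F7
clock 3: out=1, reg = 0x353FB
clock 4: out=1, reg = 0x9A9FD
clock 5: out=1, reg = 0xCD4FE
clock 6: out=0, reg = 0xE6A7F
clock 7: out=1, reg = 0xF353F
clock 8: out=1, reg = 0x79A9F
clock 9: out=1, reg = 0xBCD4F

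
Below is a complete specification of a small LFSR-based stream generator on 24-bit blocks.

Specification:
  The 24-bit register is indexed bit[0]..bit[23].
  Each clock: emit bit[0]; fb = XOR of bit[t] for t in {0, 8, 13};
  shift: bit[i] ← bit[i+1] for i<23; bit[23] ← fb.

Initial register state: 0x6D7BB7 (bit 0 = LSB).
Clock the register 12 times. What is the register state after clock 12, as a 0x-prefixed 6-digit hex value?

reg_0 = 0x6D7BB7
clock 1: out=1, reg = 0xB6BDDB
clock 2: out=1, reg = 0xDB5EED
clock 3: out=1, reg = 0xEDAF76
clock 4: out=0, reg = 0x76D7BB
clock 5: out=1, reg = 0x3B6BDD
clock 6: out=1, reg = 0x9DB5EE
clock 7: out=0, reg = 0x4EDAF7
clock 8: out=1, reg = 0xA76D7B
clock 9: out=1, reg = 0xD3B6BD
clock 10: out=1, reg = 0x69DB5E
clock 11: out=0, reg = 0xB4EDAF
clock 12: out=1, reg = 0xDA76D7

0xDA76D7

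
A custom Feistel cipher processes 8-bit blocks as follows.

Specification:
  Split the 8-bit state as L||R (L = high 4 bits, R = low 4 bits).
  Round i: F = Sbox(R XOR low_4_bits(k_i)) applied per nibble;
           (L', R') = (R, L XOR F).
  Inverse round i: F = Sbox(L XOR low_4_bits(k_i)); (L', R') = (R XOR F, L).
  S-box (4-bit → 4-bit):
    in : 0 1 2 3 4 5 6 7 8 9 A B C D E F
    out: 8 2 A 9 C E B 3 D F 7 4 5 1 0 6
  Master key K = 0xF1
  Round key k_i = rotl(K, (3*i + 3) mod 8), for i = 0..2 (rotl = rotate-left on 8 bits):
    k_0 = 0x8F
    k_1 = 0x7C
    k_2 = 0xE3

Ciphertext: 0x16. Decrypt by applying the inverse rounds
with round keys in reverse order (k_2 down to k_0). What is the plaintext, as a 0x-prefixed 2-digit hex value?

s_0 = ciphertext = 0x16
s_1 = InvRound(s_0, k_2) = 0xC1
s_2 = InvRound(s_1, k_1) = 0x9C
s_3 = InvRound(s_2, k_0) = 0x79

0x79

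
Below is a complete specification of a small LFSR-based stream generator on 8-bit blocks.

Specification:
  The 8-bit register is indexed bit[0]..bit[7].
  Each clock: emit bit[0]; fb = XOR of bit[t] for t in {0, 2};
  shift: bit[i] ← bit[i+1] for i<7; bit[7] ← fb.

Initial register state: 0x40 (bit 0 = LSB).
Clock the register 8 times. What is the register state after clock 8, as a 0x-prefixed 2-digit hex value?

reg_0 = 0x40
clock 1: out=0, reg = 0x20
clock 2: out=0, reg = 0x10
clock 3: out=0, reg = 0x08
clock 4: out=0, reg = 0x04
clock 5: out=0, reg = 0x82
clock 6: out=0, reg = 0x41
clock 7: out=1, reg = 0xA0
clock 8: out=0, reg = 0x50

0x50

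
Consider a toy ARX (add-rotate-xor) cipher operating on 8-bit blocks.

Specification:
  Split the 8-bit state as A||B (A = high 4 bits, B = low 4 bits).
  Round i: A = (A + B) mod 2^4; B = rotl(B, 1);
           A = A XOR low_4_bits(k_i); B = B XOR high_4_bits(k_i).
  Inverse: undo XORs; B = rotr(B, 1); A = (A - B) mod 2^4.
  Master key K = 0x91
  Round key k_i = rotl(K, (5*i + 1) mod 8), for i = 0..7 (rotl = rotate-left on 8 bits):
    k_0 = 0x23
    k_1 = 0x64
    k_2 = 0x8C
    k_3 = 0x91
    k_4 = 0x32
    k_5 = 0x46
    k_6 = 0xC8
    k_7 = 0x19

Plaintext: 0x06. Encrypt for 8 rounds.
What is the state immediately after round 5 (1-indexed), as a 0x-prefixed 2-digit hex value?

s_0 = plaintext = 0x06
s_1 = Round(s_0, k_0) = 0x5E
s_2 = Round(s_1, k_1) = 0x7B
s_3 = Round(s_2, k_2) = 0xEF
s_4 = Round(s_3, k_3) = 0xC6
s_5 = Round(s_4, k_4) = 0x0F
s_6 = Round(s_5, k_5) = 0x9B
s_7 = Round(s_6, k_6) = 0xCB
s_8 = Round(s_7, k_7) = 0xE6

0x0F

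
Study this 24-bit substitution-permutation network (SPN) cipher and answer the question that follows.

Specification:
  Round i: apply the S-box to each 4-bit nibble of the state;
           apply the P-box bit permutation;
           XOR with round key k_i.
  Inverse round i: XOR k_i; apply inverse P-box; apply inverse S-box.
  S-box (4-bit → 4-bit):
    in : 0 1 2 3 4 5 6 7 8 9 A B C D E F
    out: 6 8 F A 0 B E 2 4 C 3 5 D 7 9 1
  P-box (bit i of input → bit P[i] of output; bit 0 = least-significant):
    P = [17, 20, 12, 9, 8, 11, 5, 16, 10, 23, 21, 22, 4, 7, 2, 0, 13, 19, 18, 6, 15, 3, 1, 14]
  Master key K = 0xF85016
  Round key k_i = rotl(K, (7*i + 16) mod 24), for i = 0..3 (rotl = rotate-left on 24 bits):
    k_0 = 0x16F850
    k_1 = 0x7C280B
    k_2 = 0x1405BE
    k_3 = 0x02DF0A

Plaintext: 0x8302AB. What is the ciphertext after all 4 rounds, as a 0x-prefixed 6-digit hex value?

0x7EFC4E

s_0 = plaintext = 0x8302AB
s_1 = Round(s_0, k_0) = 0xFCE596
s_2 = Round(s_1, k_1) = 0xA99E7A
s_3 = Round(s_2, k_2) = 0x4289F3
s_4 = Round(s_3, k_3) = 0x7EFC4E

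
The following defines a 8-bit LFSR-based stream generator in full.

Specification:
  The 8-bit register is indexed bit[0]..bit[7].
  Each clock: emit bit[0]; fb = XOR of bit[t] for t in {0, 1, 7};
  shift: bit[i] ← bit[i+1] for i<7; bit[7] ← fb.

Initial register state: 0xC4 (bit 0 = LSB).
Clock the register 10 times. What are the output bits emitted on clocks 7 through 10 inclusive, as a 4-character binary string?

reg_0 = 0xC4
clock 1: out=0, reg = 0xE2
clock 2: out=0, reg = 0x71
clock 3: out=1, reg = 0xB8
clock 4: out=0, reg = 0xDC
clock 5: out=0, reg = 0xEE
clock 6: out=0, reg = 0x77
clock 7: out=1, reg = 0x3B
clock 8: out=1, reg = 0x1D
clock 9: out=1, reg = 0x8E
clock 10: out=0, reg = 0x47

1110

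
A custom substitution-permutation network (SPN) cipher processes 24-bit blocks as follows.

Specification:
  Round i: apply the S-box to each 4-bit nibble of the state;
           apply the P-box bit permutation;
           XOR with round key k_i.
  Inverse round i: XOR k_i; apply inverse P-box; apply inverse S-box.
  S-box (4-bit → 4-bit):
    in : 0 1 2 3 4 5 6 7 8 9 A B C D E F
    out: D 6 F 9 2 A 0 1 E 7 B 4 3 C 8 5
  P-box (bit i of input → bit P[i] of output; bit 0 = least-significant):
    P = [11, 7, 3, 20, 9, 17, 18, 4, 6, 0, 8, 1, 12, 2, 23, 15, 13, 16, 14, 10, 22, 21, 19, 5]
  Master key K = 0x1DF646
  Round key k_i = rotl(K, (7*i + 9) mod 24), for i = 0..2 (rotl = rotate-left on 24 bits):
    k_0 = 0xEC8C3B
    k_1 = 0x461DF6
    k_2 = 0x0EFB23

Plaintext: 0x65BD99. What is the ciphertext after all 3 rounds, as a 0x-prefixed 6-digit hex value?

0xFF1CB9

s_0 = plaintext = 0x65BD99
s_1 = Round(s_0, k_0) = 0x6B83B1
s_2 = Round(s_1, k_1) = 0xC2DD38
s_3 = Round(s_2, k_2) = 0xFF1CB9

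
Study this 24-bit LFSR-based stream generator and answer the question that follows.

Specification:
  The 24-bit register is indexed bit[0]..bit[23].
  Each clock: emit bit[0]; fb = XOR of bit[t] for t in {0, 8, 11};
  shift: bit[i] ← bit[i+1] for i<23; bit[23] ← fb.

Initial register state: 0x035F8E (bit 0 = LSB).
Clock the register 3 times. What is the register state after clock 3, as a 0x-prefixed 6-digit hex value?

reg_0 = 0x035F8E
clock 1: out=0, reg = 0x01AFC7
clock 2: out=1, reg = 0x80D7E3
clock 3: out=1, reg = 0x406BF1

0x406BF1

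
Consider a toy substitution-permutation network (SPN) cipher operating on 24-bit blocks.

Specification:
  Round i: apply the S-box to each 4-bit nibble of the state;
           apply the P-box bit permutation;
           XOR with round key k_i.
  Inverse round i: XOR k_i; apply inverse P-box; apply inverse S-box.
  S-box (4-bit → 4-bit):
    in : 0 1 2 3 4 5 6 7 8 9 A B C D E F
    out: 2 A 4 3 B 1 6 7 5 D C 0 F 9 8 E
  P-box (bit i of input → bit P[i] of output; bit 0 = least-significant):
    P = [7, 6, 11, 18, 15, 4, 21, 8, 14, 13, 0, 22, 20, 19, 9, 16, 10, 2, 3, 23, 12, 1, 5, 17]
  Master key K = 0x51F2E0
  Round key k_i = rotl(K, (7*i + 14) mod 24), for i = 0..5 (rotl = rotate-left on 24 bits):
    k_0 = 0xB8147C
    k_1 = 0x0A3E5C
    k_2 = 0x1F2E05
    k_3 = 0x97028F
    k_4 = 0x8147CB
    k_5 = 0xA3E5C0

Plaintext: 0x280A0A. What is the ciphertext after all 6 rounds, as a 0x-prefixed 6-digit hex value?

0xB8E9D7

s_0 = plaintext = 0x280A0A
s_1 = Round(s_0, k_0) = 0xF41845
s_2 = Round(s_1, k_1) = 0x81FBEB
s_3 = Round(s_2, k_2) = 0x963D21
s_4 = Round(s_3, k_3) = 0xE952E3
s_5 = Round(s_4, k_4) = 0x134202
s_6 = Round(s_5, k_5) = 0xB8E9D7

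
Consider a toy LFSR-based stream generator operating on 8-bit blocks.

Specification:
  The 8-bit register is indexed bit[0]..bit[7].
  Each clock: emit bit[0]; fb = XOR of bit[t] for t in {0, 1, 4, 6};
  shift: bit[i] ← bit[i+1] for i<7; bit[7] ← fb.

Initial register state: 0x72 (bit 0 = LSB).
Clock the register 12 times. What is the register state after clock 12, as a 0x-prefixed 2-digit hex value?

0xCB

reg_0 = 0x72
clock 1: out=0, reg = 0xB9
clock 2: out=1, reg = 0x5C
clock 3: out=0, reg = 0x2E
clock 4: out=0, reg = 0x97
clock 5: out=1, reg = 0xCB
clock 6: out=1, reg = 0xE5
clock 7: out=1, reg = 0x72
clock 8: out=0, reg = 0xB9
clock 9: out=1, reg = 0x5C
clock 10: out=0, reg = 0x2E
clock 11: out=0, reg = 0x97
clock 12: out=1, reg = 0xCB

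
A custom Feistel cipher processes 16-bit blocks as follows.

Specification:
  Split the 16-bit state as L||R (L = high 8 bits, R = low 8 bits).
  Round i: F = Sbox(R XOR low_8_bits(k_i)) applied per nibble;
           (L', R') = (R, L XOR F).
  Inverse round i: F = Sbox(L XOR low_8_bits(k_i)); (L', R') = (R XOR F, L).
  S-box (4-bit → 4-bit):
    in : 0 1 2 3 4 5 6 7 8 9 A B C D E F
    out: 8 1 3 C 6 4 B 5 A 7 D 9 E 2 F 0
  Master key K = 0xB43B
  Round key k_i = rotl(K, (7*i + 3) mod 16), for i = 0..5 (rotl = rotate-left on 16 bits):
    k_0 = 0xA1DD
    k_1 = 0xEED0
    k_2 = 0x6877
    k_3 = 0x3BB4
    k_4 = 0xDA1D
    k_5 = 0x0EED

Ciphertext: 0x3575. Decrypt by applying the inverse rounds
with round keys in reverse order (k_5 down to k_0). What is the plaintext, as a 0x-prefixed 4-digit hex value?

0xAE7C

s_0 = ciphertext = 0x3575
s_1 = InvRound(s_0, k_5) = 0x5F35
s_2 = InvRound(s_1, k_4) = 0x565F
s_3 = InvRound(s_2, k_3) = 0xAC56
s_4 = InvRound(s_3, k_2) = 0x7FAC
s_5 = InvRound(s_4, k_1) = 0x7C7F
s_6 = InvRound(s_5, k_0) = 0xAE7C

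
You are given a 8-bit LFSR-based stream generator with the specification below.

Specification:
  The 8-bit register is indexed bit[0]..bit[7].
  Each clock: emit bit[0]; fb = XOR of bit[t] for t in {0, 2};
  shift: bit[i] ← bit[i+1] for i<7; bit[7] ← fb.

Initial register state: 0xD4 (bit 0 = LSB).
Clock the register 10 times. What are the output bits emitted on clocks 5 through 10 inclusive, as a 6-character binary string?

101110

reg_0 = 0xD4
clock 1: out=0, reg = 0xEA
clock 2: out=0, reg = 0x75
clock 3: out=1, reg = 0x3A
clock 4: out=0, reg = 0x1D
clock 5: out=1, reg = 0x0E
clock 6: out=0, reg = 0x87
clock 7: out=1, reg = 0x43
clock 8: out=1, reg = 0xA1
clock 9: out=1, reg = 0xD0
clock 10: out=0, reg = 0x68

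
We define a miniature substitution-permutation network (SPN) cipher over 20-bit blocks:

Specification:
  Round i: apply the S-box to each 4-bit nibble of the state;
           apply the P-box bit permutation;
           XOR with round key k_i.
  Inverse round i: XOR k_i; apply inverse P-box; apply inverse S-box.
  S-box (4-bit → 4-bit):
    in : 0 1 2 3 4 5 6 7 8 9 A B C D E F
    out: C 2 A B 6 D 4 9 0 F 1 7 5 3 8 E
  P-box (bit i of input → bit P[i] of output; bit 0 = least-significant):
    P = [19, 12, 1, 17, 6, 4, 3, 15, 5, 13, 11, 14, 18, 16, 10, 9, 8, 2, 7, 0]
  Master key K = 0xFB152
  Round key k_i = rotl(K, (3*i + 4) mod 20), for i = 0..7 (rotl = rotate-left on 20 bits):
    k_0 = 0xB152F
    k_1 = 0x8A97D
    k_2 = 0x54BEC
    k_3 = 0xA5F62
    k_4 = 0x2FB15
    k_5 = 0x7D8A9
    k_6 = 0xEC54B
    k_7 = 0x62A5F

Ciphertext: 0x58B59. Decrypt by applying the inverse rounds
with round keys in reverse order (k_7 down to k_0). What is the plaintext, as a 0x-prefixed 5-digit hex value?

0x4E100

s_0 = ciphertext = 0x58B59
s_1 = InvRound(s_0, k_7) = 0xD11E0
s_2 = InvRound(s_1, k_6) = 0x0470F
s_3 = InvRound(s_2, k_5) = 0xB9CEF
s_4 = InvRound(s_3, k_4) = 0xCF3BC
s_5 = InvRound(s_4, k_3) = 0x4C490
s_6 = InvRound(s_5, k_2) = 0xDFC98
s_7 = InvRound(s_6, k_1) = 0x9B7A1
s_8 = InvRound(s_7, k_0) = 0x4E100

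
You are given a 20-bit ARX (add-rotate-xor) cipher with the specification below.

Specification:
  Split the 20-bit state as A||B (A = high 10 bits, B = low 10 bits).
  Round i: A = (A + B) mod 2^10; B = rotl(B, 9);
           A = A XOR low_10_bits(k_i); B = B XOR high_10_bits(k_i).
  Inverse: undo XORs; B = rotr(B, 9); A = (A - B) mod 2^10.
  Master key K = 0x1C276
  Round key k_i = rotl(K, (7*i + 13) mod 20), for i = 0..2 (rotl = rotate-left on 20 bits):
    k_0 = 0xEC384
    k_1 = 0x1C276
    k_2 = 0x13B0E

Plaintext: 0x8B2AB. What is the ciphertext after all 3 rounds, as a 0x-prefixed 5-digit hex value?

s_0 = plaintext = 0x8B2AB
s_1 = Round(s_0, k_0) = 0xD4CE5
s_2 = Round(s_1, k_1) = 0x93A02
s_3 = Round(s_2, k_2) = 0xD794F

0xD794F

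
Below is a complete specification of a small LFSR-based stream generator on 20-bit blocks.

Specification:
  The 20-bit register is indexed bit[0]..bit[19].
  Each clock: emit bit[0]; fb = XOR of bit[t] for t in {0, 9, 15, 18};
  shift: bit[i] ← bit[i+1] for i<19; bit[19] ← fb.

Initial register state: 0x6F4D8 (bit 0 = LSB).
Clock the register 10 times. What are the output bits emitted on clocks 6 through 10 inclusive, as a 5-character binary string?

reg_0 = 0x6F4D8
clock 1: out=0, reg = 0x37A6C
clock 2: out=0, reg = 0x9BD36
clock 3: out=0, reg = 0xCDE9B
clock 4: out=1, reg = 0x66F4D
clock 5: out=1, reg = 0xB37A6
clock 6: out=0, reg = 0xD9BD3
clock 7: out=1, reg = 0x6CDE9
clock 8: out=1, reg = 0xB66F4
clock 9: out=0, reg = 0xDB37A
clock 10: out=0, reg = 0xED9BD

01100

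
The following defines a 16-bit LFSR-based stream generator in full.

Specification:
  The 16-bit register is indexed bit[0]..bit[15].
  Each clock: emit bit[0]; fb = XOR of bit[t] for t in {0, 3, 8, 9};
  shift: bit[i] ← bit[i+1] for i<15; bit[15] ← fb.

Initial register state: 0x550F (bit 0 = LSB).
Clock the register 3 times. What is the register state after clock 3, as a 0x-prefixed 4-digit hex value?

0x2AA1

reg_0 = 0x550F
clock 1: out=1, reg = 0xAA87
clock 2: out=1, reg = 0x5543
clock 3: out=1, reg = 0x2AA1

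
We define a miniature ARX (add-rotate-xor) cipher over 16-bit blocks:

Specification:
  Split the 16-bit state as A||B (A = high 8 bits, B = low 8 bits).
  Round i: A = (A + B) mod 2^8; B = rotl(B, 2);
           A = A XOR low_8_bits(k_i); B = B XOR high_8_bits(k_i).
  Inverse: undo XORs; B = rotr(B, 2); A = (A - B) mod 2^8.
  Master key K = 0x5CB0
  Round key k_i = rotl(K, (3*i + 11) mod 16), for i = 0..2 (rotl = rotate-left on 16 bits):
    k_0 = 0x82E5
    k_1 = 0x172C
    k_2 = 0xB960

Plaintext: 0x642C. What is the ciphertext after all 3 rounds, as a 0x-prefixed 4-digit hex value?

s_0 = plaintext = 0x642C
s_1 = Round(s_0, k_0) = 0x7532
s_2 = Round(s_1, k_1) = 0x8BDF
s_3 = Round(s_2, k_2) = 0x0AC6

0x0AC6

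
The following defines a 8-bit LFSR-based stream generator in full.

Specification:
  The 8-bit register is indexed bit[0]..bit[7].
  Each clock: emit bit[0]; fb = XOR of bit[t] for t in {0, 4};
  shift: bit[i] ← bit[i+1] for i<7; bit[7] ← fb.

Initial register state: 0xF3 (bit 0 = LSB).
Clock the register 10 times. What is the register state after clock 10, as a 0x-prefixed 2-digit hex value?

reg_0 = 0xF3
clock 1: out=1, reg = 0x79
clock 2: out=1, reg = 0x3C
clock 3: out=0, reg = 0x9E
clock 4: out=0, reg = 0xCF
clock 5: out=1, reg = 0xE7
clock 6: out=1, reg = 0xF3
clock 7: out=1, reg = 0x79
clock 8: out=1, reg = 0x3C
clock 9: out=0, reg = 0x9E
clock 10: out=0, reg = 0xCF

0xCF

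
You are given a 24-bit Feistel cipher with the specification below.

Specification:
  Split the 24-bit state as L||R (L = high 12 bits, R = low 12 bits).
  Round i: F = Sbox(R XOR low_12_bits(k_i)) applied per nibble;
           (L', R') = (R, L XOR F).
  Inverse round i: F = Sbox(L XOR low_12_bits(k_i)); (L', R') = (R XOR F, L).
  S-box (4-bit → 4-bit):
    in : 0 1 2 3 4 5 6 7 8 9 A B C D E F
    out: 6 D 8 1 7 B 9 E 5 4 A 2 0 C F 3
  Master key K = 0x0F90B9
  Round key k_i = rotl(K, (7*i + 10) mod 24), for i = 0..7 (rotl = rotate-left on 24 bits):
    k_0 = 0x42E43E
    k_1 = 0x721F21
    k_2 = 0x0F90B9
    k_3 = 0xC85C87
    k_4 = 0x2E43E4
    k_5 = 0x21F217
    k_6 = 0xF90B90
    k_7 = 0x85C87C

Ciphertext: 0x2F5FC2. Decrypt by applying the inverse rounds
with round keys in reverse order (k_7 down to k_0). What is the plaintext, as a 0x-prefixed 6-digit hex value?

s_0 = ciphertext = 0x2F5FC2
s_1 = InvRound(s_0, k_7) = 0x5962F5
s_2 = InvRound(s_1, k_6) = 0xD9C596
s_3 = InvRound(s_2, k_5) = 0x6C4D9C
s_4 = InvRound(s_3, k_4) = 0x61A6C4
s_5 = InvRound(s_4, k_3) = 0xC8861A
s_6 = InvRound(s_5, k_2) = 0x607C88
s_7 = InvRound(s_6, k_1) = 0x801607
s_8 = InvRound(s_7, k_0) = 0x614801

0x614801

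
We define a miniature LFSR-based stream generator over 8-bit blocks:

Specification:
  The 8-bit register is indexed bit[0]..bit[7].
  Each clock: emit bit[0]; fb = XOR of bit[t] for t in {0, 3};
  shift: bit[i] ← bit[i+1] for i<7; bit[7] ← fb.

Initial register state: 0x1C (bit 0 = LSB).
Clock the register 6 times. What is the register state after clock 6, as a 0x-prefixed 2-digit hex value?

0xFC

reg_0 = 0x1C
clock 1: out=0, reg = 0x8E
clock 2: out=0, reg = 0xC7
clock 3: out=1, reg = 0xE3
clock 4: out=1, reg = 0xF1
clock 5: out=1, reg = 0xF8
clock 6: out=0, reg = 0xFC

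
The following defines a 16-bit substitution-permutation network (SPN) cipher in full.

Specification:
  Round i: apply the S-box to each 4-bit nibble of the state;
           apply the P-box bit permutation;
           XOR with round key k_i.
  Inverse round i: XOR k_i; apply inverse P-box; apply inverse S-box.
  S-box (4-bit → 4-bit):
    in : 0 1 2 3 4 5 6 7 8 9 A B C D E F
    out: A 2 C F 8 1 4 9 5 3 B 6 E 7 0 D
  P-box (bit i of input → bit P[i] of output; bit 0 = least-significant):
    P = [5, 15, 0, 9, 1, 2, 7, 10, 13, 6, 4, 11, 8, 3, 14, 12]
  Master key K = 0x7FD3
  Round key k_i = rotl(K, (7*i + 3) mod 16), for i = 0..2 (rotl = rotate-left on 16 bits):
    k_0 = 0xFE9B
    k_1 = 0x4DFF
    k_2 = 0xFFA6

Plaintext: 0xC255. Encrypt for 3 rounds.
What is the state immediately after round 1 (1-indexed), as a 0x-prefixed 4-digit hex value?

0xA6A1

s_0 = plaintext = 0xC255
s_1 = Round(s_0, k_0) = 0xA6A1
s_2 = Round(s_1, k_1) = 0xD8E1
s_3 = Round(s_2, k_2) = 0x1EBE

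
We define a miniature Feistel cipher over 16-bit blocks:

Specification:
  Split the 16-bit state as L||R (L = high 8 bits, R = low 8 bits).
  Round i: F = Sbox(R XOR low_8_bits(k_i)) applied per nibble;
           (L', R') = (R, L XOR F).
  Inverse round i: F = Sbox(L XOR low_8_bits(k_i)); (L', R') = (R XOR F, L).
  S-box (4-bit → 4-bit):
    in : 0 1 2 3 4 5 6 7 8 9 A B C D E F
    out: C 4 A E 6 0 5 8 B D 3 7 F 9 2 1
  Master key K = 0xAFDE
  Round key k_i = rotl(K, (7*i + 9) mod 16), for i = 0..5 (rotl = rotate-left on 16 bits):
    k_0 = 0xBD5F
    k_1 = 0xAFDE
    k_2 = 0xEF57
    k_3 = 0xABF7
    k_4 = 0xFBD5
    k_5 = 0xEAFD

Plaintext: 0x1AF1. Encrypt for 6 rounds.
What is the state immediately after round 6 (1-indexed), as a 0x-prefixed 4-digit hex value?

0x9687

s_0 = plaintext = 0x1AF1
s_1 = Round(s_0, k_0) = 0xF128
s_2 = Round(s_1, k_1) = 0x28E4
s_3 = Round(s_2, k_2) = 0xE456
s_4 = Round(s_3, k_3) = 0x56D0
s_5 = Round(s_4, k_4) = 0xD096
s_6 = Round(s_5, k_5) = 0x9687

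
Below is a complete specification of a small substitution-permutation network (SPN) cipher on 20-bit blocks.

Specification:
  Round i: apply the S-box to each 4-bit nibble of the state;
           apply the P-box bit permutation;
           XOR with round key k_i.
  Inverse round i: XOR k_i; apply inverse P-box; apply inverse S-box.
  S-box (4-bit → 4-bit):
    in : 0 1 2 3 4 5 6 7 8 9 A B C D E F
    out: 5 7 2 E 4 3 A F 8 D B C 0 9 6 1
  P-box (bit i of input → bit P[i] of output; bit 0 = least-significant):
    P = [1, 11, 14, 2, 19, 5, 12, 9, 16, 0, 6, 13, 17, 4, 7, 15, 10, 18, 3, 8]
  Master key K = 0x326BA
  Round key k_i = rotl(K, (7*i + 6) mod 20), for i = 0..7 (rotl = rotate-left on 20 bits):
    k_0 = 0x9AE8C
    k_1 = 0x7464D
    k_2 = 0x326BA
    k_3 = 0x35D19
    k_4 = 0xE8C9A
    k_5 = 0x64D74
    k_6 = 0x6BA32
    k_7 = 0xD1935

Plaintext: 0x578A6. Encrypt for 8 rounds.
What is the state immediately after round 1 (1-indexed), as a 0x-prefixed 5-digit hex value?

s_0 = plaintext = 0x578A6
s_1 = Round(s_0, k_0) = 0x70038
s_2 = Round(s_1, k_1) = 0x051A1
s_3 = Round(s_2, k_2) = 0x868C1
s_4 = Round(s_3, k_3) = 0x3B40B
s_5 = Round(s_4, k_4) = 0x25D56
s_6 = Round(s_5, k_5) = 0x96540
s_7 = Round(s_6, k_6) = 0x76F29
s_8 = Round(s_7, k_7) = 0x8DC0B

0x70038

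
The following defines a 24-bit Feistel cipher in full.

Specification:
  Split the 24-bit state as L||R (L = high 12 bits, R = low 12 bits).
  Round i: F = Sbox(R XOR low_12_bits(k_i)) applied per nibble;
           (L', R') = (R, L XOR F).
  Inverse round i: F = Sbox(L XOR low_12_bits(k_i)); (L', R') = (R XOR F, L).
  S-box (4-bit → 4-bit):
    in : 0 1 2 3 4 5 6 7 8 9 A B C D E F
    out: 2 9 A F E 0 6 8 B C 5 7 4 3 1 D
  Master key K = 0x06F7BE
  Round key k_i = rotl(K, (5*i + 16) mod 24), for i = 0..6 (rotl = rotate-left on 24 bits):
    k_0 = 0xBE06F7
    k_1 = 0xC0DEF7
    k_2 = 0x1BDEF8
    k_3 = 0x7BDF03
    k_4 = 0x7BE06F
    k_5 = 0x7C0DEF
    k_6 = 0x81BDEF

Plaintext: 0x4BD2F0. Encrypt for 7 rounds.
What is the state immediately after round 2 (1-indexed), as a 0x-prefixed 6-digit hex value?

0xA95C9A

s_0 = plaintext = 0x4BD2F0
s_1 = Round(s_0, k_0) = 0x2F0A95
s_2 = Round(s_1, k_1) = 0xA95C9A
s_3 = Round(s_2, k_2) = 0xC9A0FF
s_4 = Round(s_3, k_3) = 0x0FF14E
s_5 = Round(s_4, k_4) = 0x14E956
s_6 = Round(s_5, k_5) = 0x956F32
s_7 = Round(s_6, k_6) = 0xF32365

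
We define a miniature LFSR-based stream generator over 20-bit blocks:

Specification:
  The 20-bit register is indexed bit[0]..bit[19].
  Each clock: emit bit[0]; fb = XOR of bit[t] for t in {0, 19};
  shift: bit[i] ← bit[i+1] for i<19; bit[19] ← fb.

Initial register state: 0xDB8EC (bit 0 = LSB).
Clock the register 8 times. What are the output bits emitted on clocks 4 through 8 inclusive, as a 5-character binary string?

reg_0 = 0xDB8EC
clock 1: out=0, reg = 0xEDC76
clock 2: out=0, reg = 0xF6E3B
clock 3: out=1, reg = 0x7B71D
clock 4: out=1, reg = 0xBDB8E
clock 5: out=0, reg = 0xDEDC7
clock 6: out=1, reg = 0x6F6E3
clock 7: out=1, reg = 0xB7B71
clock 8: out=1, reg = 0x5BDB8

10111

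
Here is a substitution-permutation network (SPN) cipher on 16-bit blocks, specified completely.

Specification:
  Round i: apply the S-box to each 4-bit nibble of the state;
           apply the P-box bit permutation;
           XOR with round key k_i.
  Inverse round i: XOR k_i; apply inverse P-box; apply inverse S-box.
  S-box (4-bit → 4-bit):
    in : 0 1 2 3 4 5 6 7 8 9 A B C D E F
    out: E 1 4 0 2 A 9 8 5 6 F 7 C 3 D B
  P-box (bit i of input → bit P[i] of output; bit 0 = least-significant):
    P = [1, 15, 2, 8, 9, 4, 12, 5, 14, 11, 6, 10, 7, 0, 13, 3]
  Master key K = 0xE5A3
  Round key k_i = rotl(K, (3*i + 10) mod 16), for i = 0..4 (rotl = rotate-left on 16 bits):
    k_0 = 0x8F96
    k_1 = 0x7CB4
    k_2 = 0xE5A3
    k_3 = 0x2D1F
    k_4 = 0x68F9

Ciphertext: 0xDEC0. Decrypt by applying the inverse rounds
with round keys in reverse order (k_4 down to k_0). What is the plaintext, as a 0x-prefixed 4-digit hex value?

0xD22A

s_0 = ciphertext = 0xDEC0
s_1 = InvRound(s_0, k_4) = 0x07A4
s_2 = InvRound(s_1, k_3) = 0xA4F1
s_3 = InvRound(s_2, k_2) = 0x3846
s_4 = InvRound(s_3, k_1) = 0x1E51
s_5 = InvRound(s_4, k_0) = 0xD22A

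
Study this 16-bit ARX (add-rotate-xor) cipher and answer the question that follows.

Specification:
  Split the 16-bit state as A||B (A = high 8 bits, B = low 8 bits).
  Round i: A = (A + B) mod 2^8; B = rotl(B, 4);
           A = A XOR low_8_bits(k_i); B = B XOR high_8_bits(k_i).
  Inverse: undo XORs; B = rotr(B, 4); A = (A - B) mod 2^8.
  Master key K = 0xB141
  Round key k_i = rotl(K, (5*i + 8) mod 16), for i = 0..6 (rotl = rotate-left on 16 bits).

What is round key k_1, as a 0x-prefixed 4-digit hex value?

0x3628

K = 0xB141
k_0 = rotl(K, (5*0+8) mod 16) = rotl(K, 8) = 0x41B1
k_1 = rotl(K, (5*1+8) mod 16) = rotl(K, 13) = 0x3628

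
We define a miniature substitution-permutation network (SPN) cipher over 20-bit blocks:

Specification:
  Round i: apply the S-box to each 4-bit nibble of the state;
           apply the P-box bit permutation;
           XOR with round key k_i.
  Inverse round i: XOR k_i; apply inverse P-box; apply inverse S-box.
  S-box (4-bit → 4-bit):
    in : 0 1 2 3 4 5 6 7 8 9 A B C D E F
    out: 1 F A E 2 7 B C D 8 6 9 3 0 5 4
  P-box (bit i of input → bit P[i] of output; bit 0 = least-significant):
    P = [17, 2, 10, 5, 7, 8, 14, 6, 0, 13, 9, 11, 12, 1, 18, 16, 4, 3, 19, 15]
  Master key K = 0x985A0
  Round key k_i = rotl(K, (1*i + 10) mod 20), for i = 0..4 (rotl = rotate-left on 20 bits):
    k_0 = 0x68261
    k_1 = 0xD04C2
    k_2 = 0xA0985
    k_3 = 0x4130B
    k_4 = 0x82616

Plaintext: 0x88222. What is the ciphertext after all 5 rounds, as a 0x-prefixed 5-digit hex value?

0x9CF7C

s_0 = plaintext = 0x88222
s_1 = Round(s_0, k_0) = 0xB3B15
s_2 = Round(s_1, k_1) = 0xAC915
s_3 = Round(s_2, k_2) = 0x0544B
s_4 = Round(s_3, k_3) = 0x22239
s_5 = Round(s_4, k_4) = 0x9CF7C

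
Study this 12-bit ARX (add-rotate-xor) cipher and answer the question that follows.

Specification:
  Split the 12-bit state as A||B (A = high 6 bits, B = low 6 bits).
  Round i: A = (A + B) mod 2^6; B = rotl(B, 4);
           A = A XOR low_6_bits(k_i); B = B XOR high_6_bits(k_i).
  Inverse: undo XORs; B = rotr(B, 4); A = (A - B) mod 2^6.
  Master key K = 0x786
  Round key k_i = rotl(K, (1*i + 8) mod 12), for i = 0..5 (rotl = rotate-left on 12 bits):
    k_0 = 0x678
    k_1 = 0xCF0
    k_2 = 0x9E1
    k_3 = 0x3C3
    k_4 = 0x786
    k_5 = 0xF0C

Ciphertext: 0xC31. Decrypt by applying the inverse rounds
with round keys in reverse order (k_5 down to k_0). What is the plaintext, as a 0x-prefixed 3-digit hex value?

0x5A8

s_0 = ciphertext = 0xC31
s_1 = InvRound(s_0, k_5) = 0x234
s_2 = InvRound(s_1, k_4) = 0x92A
s_3 = InvRound(s_2, k_3) = 0x456
s_4 = InvRound(s_3, k_2) = 0xA47
s_5 = InvRound(s_4, k_1) = 0x193
s_6 = InvRound(s_5, k_0) = 0x5A8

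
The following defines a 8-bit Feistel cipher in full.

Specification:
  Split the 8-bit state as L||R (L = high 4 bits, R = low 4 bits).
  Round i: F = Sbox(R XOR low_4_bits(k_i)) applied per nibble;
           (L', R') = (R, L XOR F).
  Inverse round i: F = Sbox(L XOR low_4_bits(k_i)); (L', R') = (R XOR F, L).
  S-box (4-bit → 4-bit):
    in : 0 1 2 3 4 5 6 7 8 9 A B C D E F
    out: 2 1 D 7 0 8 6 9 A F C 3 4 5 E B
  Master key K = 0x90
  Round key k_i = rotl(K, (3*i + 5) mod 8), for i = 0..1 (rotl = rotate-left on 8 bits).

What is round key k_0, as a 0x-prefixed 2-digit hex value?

0x12

K = 0x90
k_0 = rotl(K, (3*0+5) mod 8) = rotl(K, 5) = 0x12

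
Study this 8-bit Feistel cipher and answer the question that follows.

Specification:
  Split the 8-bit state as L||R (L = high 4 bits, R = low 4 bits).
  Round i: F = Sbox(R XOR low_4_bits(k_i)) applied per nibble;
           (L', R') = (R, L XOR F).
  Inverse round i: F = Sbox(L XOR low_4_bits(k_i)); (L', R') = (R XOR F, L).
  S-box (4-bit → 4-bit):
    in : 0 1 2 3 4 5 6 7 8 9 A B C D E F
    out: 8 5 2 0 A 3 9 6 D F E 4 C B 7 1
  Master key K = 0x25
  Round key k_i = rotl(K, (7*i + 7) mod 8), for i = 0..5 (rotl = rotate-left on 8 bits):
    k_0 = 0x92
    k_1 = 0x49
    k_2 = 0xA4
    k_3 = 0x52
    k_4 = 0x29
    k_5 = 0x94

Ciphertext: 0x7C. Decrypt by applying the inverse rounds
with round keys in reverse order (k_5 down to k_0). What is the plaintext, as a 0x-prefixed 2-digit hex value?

0xF8

s_0 = ciphertext = 0x7C
s_1 = InvRound(s_0, k_5) = 0xC7
s_2 = InvRound(s_1, k_4) = 0x4C
s_3 = InvRound(s_2, k_3) = 0x54
s_4 = InvRound(s_3, k_2) = 0x15
s_5 = InvRound(s_4, k_1) = 0x81
s_6 = InvRound(s_5, k_0) = 0xF8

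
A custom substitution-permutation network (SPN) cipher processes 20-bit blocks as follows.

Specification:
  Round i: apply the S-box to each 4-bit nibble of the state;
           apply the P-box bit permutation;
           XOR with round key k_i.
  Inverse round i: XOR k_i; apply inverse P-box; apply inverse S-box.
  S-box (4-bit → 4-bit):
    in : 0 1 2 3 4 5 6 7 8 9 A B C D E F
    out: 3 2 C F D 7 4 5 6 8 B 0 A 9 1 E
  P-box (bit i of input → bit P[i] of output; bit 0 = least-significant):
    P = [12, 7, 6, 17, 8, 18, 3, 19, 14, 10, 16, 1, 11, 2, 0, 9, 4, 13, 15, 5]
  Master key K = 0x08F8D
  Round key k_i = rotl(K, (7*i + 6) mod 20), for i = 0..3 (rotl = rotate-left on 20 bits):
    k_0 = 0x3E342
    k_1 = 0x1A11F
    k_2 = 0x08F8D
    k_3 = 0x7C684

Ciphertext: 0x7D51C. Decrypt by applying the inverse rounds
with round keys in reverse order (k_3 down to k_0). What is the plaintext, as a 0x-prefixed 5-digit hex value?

s_0 = ciphertext = 0x7D51C
s_1 = InvRound(s_0, k_3) = 0xE9B70
s_2 = InvRound(s_1, k_2) = 0xD81F3
s_3 = InvRound(s_2, k_1) = 0xC1BF8
s_4 = InvRound(s_3, k_0) = 0x3E4FA

0x3E4FA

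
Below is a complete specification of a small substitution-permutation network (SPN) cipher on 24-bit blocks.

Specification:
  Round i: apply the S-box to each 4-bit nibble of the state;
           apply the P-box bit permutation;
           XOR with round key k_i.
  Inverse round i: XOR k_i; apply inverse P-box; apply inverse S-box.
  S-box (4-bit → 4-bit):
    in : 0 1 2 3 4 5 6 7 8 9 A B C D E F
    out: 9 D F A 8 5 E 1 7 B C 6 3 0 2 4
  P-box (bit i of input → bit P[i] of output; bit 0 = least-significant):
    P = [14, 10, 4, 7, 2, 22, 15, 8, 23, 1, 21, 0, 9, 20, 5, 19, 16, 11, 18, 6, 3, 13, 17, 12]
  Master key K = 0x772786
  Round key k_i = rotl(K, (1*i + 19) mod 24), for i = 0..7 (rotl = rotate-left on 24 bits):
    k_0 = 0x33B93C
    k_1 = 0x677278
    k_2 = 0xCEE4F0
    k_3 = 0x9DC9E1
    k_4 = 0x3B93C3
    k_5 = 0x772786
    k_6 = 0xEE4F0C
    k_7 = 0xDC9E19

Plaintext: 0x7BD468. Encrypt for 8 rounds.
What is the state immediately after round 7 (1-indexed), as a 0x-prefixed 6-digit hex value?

0xD73ED5

s_0 = plaintext = 0x7BD468
s_1 = Round(s_0, k_0) = 0x777425
s_2 = Round(s_1, k_1) = 0x26B165
s_3 = Round(s_2, k_2) = 0x381D89
s_4 = Round(s_3, k_3) = 0xD03745
s_5 = Round(s_4, k_4) = 0xA2D293
s_6 = Round(s_5, k_5) = 0x903A41
s_7 = Round(s_6, k_6) = 0xD73ED5
s_8 = Round(s_7, k_7) = 0xC5DE0B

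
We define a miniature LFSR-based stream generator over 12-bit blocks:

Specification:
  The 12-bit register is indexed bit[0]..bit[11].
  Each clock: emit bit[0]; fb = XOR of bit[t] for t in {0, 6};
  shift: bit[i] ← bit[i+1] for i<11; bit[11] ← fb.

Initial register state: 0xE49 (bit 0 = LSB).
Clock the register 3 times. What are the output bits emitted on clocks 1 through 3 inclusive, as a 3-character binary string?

100

reg_0 = 0xE49
clock 1: out=1, reg = 0x724
clock 2: out=0, reg = 0x392
clock 3: out=0, reg = 0x1C9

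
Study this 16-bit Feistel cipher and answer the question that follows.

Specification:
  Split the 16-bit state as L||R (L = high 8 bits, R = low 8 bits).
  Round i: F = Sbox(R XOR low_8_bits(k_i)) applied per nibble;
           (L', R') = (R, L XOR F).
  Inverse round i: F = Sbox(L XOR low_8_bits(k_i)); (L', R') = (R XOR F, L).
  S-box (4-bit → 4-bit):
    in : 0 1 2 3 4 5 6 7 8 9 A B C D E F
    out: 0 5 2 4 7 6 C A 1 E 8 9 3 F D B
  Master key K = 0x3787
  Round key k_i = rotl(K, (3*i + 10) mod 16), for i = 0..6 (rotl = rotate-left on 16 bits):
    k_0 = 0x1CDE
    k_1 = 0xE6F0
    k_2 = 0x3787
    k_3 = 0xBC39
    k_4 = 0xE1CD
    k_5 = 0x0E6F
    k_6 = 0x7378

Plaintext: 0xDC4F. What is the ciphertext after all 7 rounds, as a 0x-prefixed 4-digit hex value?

s_0 = plaintext = 0xDC4F
s_1 = Round(s_0, k_0) = 0x4F39
s_2 = Round(s_1, k_1) = 0x3971
s_3 = Round(s_2, k_2) = 0x7185
s_4 = Round(s_3, k_3) = 0x85E2
s_5 = Round(s_4, k_4) = 0xE2AE
s_6 = Round(s_5, k_5) = 0xAED7
s_7 = Round(s_6, k_6) = 0xD725

0xD725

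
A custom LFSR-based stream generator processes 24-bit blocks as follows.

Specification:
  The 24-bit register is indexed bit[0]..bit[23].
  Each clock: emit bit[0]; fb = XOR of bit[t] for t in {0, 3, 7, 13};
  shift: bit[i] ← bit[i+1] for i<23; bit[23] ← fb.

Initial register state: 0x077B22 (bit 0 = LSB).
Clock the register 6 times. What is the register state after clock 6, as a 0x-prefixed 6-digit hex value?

reg_0 = 0x077B22
clock 1: out=0, reg = 0x83BD91
clock 2: out=1, reg = 0xC1DEC8
clock 3: out=0, reg = 0x60EF64
clock 4: out=0, reg = 0xB077B2
clock 5: out=0, reg = 0x583BD9
clock 6: out=1, reg = 0x2C1DEC

0x2C1DEC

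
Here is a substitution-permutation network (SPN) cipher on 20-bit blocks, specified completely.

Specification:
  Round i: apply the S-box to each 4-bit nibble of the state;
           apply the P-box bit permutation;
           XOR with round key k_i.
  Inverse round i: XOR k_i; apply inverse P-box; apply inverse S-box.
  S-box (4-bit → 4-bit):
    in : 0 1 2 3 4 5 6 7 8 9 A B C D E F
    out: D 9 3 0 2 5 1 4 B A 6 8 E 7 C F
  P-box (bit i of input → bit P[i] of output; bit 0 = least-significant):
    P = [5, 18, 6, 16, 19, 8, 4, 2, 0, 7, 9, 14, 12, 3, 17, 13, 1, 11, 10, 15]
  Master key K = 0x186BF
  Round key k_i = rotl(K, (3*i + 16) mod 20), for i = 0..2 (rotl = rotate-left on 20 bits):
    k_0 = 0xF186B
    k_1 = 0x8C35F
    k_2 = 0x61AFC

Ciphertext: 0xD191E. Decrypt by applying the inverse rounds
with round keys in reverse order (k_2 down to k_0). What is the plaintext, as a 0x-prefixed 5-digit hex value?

0xFECE9

s_0 = ciphertext = 0xD191E
s_1 = InvRound(s_0, k_2) = 0x67A20
s_2 = InvRound(s_1, k_1) = 0x8F6FD
s_3 = InvRound(s_2, k_0) = 0xFECE9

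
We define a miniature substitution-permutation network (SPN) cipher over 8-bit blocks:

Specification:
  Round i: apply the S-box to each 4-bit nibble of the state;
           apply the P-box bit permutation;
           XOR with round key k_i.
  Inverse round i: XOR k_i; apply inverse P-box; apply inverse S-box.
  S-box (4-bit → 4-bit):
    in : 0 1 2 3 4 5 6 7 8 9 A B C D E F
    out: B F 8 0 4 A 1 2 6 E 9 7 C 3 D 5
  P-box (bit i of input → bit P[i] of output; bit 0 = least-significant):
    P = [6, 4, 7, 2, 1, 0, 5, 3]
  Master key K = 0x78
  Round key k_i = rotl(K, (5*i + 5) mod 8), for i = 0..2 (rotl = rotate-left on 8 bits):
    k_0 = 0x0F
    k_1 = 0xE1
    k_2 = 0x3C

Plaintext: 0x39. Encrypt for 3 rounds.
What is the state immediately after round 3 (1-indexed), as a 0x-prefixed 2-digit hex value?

0x87

s_0 = plaintext = 0x39
s_1 = Round(s_0, k_0) = 0x9B
s_2 = Round(s_1, k_1) = 0x18
s_3 = Round(s_2, k_2) = 0x87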